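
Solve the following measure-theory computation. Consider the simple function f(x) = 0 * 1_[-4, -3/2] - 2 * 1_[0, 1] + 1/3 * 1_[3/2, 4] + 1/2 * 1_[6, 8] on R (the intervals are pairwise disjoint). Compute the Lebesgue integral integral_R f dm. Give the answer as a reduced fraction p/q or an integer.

For a simple function f = sum_i c_i * 1_{A_i} with disjoint A_i,
  integral f dm = sum_i c_i * m(A_i).
Lengths of the A_i:
  m(A_1) = -3/2 - (-4) = 5/2.
  m(A_2) = 1 - 0 = 1.
  m(A_3) = 4 - 3/2 = 5/2.
  m(A_4) = 8 - 6 = 2.
Contributions c_i * m(A_i):
  (0) * (5/2) = 0.
  (-2) * (1) = -2.
  (1/3) * (5/2) = 5/6.
  (1/2) * (2) = 1.
Total: 0 - 2 + 5/6 + 1 = -1/6.

-1/6


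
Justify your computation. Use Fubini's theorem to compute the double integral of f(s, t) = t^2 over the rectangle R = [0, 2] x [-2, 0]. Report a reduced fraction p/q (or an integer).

f(s, t) is a tensor product of a function of s and a function of t, and both factors are bounded continuous (hence Lebesgue integrable) on the rectangle, so Fubini's theorem applies:
  integral_R f d(m x m) = (integral_a1^b1 1 ds) * (integral_a2^b2 t^2 dt).
Inner integral in s: integral_{0}^{2} 1 ds = (2^1 - 0^1)/1
  = 2.
Inner integral in t: integral_{-2}^{0} t^2 dt = (0^3 - (-2)^3)/3
  = 8/3.
Product: (2) * (8/3) = 16/3.

16/3


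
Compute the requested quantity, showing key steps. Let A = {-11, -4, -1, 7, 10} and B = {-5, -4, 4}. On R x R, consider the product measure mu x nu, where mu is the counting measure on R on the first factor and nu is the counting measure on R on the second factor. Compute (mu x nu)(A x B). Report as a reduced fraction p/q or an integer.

For a measurable rectangle A x B, the product measure satisfies
  (mu x nu)(A x B) = mu(A) * nu(B).
  mu(A) = 5.
  nu(B) = 3.
  (mu x nu)(A x B) = 5 * 3 = 15.

15


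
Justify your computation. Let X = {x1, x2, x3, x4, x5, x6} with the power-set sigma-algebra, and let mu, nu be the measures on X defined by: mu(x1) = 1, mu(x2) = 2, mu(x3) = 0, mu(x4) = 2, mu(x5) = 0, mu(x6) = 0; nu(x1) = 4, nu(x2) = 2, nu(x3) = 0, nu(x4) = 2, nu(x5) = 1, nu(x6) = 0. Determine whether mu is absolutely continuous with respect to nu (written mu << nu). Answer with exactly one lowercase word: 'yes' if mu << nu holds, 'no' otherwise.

mu << nu means: every nu-null measurable set is also mu-null; equivalently, for every atom x, if nu({x}) = 0 then mu({x}) = 0.
Checking each atom:
  x1: nu = 4 > 0 -> no constraint.
  x2: nu = 2 > 0 -> no constraint.
  x3: nu = 0, mu = 0 -> consistent with mu << nu.
  x4: nu = 2 > 0 -> no constraint.
  x5: nu = 1 > 0 -> no constraint.
  x6: nu = 0, mu = 0 -> consistent with mu << nu.
No atom violates the condition. Therefore mu << nu.

yes


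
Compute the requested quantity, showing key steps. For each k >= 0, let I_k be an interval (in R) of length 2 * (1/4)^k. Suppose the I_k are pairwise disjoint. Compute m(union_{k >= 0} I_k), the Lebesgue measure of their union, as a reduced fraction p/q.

By countable additivity of the Lebesgue measure on pairwise disjoint measurable sets,
  m(union_{k >= 0} I_k) = sum_{k >= 0} m(I_k) = sum_{k >= 0} a * r^k,
  with a = 2 and r = 1/4.
Since 0 < r = 1/4 < 1, the geometric series converges:
  sum_{k >= 0} a * r^k = a / (1 - r).
  = 2 / (1 - 1/4)
  = 2 / (3/4)
  = 8/3.

8/3


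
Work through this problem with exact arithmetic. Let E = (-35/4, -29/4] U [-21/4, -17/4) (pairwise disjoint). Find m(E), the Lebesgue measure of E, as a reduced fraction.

For pairwise disjoint intervals, m(union_i I_i) = sum_i m(I_i),
and m is invariant under swapping open/closed endpoints (single points have measure 0).
So m(E) = sum_i (b_i - a_i).
  I_1 has length -29/4 - (-35/4) = 3/2.
  I_2 has length -17/4 - (-21/4) = 1.
Summing:
  m(E) = 3/2 + 1 = 5/2.

5/2


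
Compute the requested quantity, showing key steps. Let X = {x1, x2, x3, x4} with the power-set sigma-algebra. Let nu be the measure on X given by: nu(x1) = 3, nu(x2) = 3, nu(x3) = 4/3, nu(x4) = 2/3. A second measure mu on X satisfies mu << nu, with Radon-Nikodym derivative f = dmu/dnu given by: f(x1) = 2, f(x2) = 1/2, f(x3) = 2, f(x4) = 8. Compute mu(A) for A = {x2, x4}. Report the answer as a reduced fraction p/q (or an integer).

By the defining property of the Radon-Nikodym derivative, for every measurable set A,
  mu(A) = integral_A f dnu.
Since nu is a discrete measure concentrated on the atoms of X, the integral over A reduces to the sum
  mu(A) = sum_{x in A} f(x) * nu({x}).
Computing each term:
  x2: f(x2) * nu(x2) = 1/2 * 3 = 3/2.
  x4: f(x4) * nu(x4) = 8 * 2/3 = 16/3.
Summing: mu(A) = 3/2 + 16/3 = 41/6.

41/6


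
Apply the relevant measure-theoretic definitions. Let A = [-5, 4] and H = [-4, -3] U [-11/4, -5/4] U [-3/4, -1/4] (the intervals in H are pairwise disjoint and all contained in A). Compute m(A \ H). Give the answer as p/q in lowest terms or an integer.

The ambient interval has length m(A) = 4 - (-5) = 9.
Since the holes are disjoint and sit inside A, by finite additivity
  m(H) = sum_i (b_i - a_i), and m(A \ H) = m(A) - m(H).
Computing the hole measures:
  m(H_1) = -3 - (-4) = 1.
  m(H_2) = -5/4 - (-11/4) = 3/2.
  m(H_3) = -1/4 - (-3/4) = 1/2.
Summed: m(H) = 1 + 3/2 + 1/2 = 3.
So m(A \ H) = 9 - 3 = 6.

6


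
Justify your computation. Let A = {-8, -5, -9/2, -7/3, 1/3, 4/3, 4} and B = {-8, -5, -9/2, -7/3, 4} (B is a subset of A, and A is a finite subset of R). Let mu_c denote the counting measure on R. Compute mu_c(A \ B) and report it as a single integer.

Counting measure assigns mu_c(E) = |E| (number of elements) when E is finite. For B subset A, A \ B is the set of elements of A not in B, so |A \ B| = |A| - |B|.
|A| = 7, |B| = 5, so mu_c(A \ B) = 7 - 5 = 2.

2


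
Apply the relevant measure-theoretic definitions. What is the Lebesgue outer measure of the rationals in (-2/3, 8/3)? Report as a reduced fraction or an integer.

Q cap (-2/3, 8/3) is countable; list its elements as q_1, q_2, ... . Fix eps > 0 and cover the k-th point by an interval of length eps * 2^(-k). The cover has total length eps * sum_{k>=1} 2^(-k) = eps, so by definition of outer measure m*(Q cap (-2/3, 8/3)) <= eps. Since eps was arbitrary and m* >= 0, the outer measure is 0.

0


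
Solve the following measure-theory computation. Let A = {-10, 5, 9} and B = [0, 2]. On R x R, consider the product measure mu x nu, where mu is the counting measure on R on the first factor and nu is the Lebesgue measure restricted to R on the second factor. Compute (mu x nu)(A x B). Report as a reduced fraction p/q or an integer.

For a measurable rectangle A x B, the product measure satisfies
  (mu x nu)(A x B) = mu(A) * nu(B).
  mu(A) = 3.
  nu(B) = 2.
  (mu x nu)(A x B) = 3 * 2 = 6.

6


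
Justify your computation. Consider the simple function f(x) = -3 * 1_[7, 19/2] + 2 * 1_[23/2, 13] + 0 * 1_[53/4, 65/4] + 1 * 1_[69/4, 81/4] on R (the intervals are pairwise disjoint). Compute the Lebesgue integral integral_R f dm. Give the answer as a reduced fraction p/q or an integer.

For a simple function f = sum_i c_i * 1_{A_i} with disjoint A_i,
  integral f dm = sum_i c_i * m(A_i).
Lengths of the A_i:
  m(A_1) = 19/2 - 7 = 5/2.
  m(A_2) = 13 - 23/2 = 3/2.
  m(A_3) = 65/4 - 53/4 = 3.
  m(A_4) = 81/4 - 69/4 = 3.
Contributions c_i * m(A_i):
  (-3) * (5/2) = -15/2.
  (2) * (3/2) = 3.
  (0) * (3) = 0.
  (1) * (3) = 3.
Total: -15/2 + 3 + 0 + 3 = -3/2.

-3/2


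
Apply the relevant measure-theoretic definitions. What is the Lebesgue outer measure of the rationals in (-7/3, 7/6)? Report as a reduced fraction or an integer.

Q cap (-7/3, 7/6) is countable; list its elements as q_1, q_2, ... . Fix eps > 0 and cover the k-th point by an interval of length eps * 2^(-k). The cover has total length eps * sum_{k>=1} 2^(-k) = eps, so by definition of outer measure m*(Q cap (-7/3, 7/6)) <= eps. Since eps was arbitrary and m* >= 0, the outer measure is 0.

0


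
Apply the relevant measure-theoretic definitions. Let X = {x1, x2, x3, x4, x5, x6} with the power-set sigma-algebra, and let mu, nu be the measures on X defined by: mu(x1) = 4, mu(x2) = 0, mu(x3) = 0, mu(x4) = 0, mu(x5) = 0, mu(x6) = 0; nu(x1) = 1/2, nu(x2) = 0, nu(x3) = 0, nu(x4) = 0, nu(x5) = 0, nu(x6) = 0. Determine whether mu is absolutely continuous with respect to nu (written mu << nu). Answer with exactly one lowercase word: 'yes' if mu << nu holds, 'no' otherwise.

mu << nu means: every nu-null measurable set is also mu-null; equivalently, for every atom x, if nu({x}) = 0 then mu({x}) = 0.
Checking each atom:
  x1: nu = 1/2 > 0 -> no constraint.
  x2: nu = 0, mu = 0 -> consistent with mu << nu.
  x3: nu = 0, mu = 0 -> consistent with mu << nu.
  x4: nu = 0, mu = 0 -> consistent with mu << nu.
  x5: nu = 0, mu = 0 -> consistent with mu << nu.
  x6: nu = 0, mu = 0 -> consistent with mu << nu.
No atom violates the condition. Therefore mu << nu.

yes


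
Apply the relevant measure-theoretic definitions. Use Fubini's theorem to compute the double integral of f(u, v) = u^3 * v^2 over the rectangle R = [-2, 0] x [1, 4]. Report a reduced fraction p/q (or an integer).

f(u, v) is a tensor product of a function of u and a function of v, and both factors are bounded continuous (hence Lebesgue integrable) on the rectangle, so Fubini's theorem applies:
  integral_R f d(m x m) = (integral_a1^b1 u^3 du) * (integral_a2^b2 v^2 dv).
Inner integral in u: integral_{-2}^{0} u^3 du = (0^4 - (-2)^4)/4
  = -4.
Inner integral in v: integral_{1}^{4} v^2 dv = (4^3 - 1^3)/3
  = 21.
Product: (-4) * (21) = -84.

-84


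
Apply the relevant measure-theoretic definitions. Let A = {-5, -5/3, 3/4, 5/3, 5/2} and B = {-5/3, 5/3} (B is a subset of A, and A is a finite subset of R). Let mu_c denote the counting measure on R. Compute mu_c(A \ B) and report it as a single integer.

Counting measure assigns mu_c(E) = |E| (number of elements) when E is finite. For B subset A, A \ B is the set of elements of A not in B, so |A \ B| = |A| - |B|.
|A| = 5, |B| = 2, so mu_c(A \ B) = 5 - 2 = 3.

3


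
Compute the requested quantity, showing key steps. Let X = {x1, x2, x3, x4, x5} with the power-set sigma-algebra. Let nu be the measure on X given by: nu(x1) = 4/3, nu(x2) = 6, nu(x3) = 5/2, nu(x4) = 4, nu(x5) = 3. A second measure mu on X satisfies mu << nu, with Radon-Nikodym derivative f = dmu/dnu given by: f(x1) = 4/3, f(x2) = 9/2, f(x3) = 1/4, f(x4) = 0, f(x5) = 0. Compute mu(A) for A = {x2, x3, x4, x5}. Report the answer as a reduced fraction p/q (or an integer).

By the defining property of the Radon-Nikodym derivative, for every measurable set A,
  mu(A) = integral_A f dnu.
Since nu is a discrete measure concentrated on the atoms of X, the integral over A reduces to the sum
  mu(A) = sum_{x in A} f(x) * nu({x}).
Computing each term:
  x2: f(x2) * nu(x2) = 9/2 * 6 = 27.
  x3: f(x3) * nu(x3) = 1/4 * 5/2 = 5/8.
  x4: f(x4) * nu(x4) = 0 * 4 = 0.
  x5: f(x5) * nu(x5) = 0 * 3 = 0.
Summing: mu(A) = 27 + 5/8 + 0 + 0 = 221/8.

221/8


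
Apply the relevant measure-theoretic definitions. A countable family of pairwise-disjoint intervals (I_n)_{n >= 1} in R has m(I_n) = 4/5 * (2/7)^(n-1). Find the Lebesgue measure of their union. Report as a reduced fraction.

By countable additivity of the Lebesgue measure on pairwise disjoint measurable sets,
  m(union_{n >= 1} I_n) = sum_{n >= 1} m(I_n) = sum_{n >= 1} a * r^(n-1),
  with a = 4/5 and r = 2/7.
Since 0 < r = 2/7 < 1, the geometric series converges:
  sum_{n >= 1} a * r^(n-1) = a / (1 - r).
  = 4/5 / (1 - 2/7)
  = 4/5 / (5/7)
  = 28/25.

28/25


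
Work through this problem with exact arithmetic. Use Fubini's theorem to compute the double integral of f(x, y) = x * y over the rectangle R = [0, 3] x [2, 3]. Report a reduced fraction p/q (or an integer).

f(x, y) is a tensor product of a function of x and a function of y, and both factors are bounded continuous (hence Lebesgue integrable) on the rectangle, so Fubini's theorem applies:
  integral_R f d(m x m) = (integral_a1^b1 x dx) * (integral_a2^b2 y dy).
Inner integral in x: integral_{0}^{3} x dx = (3^2 - 0^2)/2
  = 9/2.
Inner integral in y: integral_{2}^{3} y dy = (3^2 - 2^2)/2
  = 5/2.
Product: (9/2) * (5/2) = 45/4.

45/4


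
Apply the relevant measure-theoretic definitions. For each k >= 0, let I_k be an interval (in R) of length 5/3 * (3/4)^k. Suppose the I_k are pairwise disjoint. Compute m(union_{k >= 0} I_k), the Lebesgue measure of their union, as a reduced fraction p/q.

By countable additivity of the Lebesgue measure on pairwise disjoint measurable sets,
  m(union_{k >= 0} I_k) = sum_{k >= 0} m(I_k) = sum_{k >= 0} a * r^k,
  with a = 5/3 and r = 3/4.
Since 0 < r = 3/4 < 1, the geometric series converges:
  sum_{k >= 0} a * r^k = a / (1 - r).
  = 5/3 / (1 - 3/4)
  = 5/3 / (1/4)
  = 20/3.

20/3


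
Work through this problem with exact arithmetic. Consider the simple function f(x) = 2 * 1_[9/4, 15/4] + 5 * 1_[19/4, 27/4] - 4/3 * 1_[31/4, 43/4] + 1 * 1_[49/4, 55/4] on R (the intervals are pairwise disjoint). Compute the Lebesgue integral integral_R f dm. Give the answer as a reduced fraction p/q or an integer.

For a simple function f = sum_i c_i * 1_{A_i} with disjoint A_i,
  integral f dm = sum_i c_i * m(A_i).
Lengths of the A_i:
  m(A_1) = 15/4 - 9/4 = 3/2.
  m(A_2) = 27/4 - 19/4 = 2.
  m(A_3) = 43/4 - 31/4 = 3.
  m(A_4) = 55/4 - 49/4 = 3/2.
Contributions c_i * m(A_i):
  (2) * (3/2) = 3.
  (5) * (2) = 10.
  (-4/3) * (3) = -4.
  (1) * (3/2) = 3/2.
Total: 3 + 10 - 4 + 3/2 = 21/2.

21/2


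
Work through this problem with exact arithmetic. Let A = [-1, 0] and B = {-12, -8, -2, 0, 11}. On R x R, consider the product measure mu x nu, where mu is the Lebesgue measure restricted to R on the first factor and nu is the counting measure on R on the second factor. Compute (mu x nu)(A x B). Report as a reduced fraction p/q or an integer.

For a measurable rectangle A x B, the product measure satisfies
  (mu x nu)(A x B) = mu(A) * nu(B).
  mu(A) = 1.
  nu(B) = 5.
  (mu x nu)(A x B) = 1 * 5 = 5.

5


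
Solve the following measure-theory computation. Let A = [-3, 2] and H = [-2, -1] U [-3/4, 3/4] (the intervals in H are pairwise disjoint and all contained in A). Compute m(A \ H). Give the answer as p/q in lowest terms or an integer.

The ambient interval has length m(A) = 2 - (-3) = 5.
Since the holes are disjoint and sit inside A, by finite additivity
  m(H) = sum_i (b_i - a_i), and m(A \ H) = m(A) - m(H).
Computing the hole measures:
  m(H_1) = -1 - (-2) = 1.
  m(H_2) = 3/4 - (-3/4) = 3/2.
Summed: m(H) = 1 + 3/2 = 5/2.
So m(A \ H) = 5 - 5/2 = 5/2.

5/2


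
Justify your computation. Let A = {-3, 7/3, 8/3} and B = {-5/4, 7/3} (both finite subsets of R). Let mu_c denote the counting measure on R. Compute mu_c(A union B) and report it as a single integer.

Counting measure on a finite set equals cardinality. By inclusion-exclusion, |A union B| = |A| + |B| - |A cap B|.
|A| = 3, |B| = 2, |A cap B| = 1.
So mu_c(A union B) = 3 + 2 - 1 = 4.

4


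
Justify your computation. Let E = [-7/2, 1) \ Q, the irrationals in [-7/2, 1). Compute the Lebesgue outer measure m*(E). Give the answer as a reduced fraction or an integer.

The interval I = [-7/2, 1) has m(I) = 1 - (-7/2) = 9/2 (endpoints are measure-zero, so open/closed/half-open agree). Write I = (I cap Q) u (I \ Q). The rationals in I are countable, so m*(I cap Q) = 0 (cover each rational by intervals whose total length is arbitrarily small). By countable subadditivity m*(I) <= m*(I cap Q) + m*(I \ Q), hence m*(I \ Q) >= m(I) = 9/2. The reverse inequality m*(I \ Q) <= m*(I) = 9/2 is trivial since (I \ Q) is a subset of I. Therefore m*(I \ Q) = 9/2.

9/2


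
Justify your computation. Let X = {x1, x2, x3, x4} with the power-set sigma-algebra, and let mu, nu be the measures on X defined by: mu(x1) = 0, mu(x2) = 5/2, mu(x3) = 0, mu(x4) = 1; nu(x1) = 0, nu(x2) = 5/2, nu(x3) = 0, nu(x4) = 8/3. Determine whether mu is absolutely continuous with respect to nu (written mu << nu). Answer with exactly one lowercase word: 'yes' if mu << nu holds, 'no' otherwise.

mu << nu means: every nu-null measurable set is also mu-null; equivalently, for every atom x, if nu({x}) = 0 then mu({x}) = 0.
Checking each atom:
  x1: nu = 0, mu = 0 -> consistent with mu << nu.
  x2: nu = 5/2 > 0 -> no constraint.
  x3: nu = 0, mu = 0 -> consistent with mu << nu.
  x4: nu = 8/3 > 0 -> no constraint.
No atom violates the condition. Therefore mu << nu.

yes


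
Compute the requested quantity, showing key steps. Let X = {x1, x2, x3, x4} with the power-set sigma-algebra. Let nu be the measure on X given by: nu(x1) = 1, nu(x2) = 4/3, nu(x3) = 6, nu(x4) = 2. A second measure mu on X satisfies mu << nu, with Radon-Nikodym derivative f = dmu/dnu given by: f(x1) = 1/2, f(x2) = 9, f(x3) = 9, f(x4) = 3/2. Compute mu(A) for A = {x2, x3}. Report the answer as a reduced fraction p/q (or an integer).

By the defining property of the Radon-Nikodym derivative, for every measurable set A,
  mu(A) = integral_A f dnu.
Since nu is a discrete measure concentrated on the atoms of X, the integral over A reduces to the sum
  mu(A) = sum_{x in A} f(x) * nu({x}).
Computing each term:
  x2: f(x2) * nu(x2) = 9 * 4/3 = 12.
  x3: f(x3) * nu(x3) = 9 * 6 = 54.
Summing: mu(A) = 12 + 54 = 66.

66


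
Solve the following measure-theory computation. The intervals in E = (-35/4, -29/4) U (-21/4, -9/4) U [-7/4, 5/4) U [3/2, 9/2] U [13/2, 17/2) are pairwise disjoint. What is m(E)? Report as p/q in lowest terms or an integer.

For pairwise disjoint intervals, m(union_i I_i) = sum_i m(I_i),
and m is invariant under swapping open/closed endpoints (single points have measure 0).
So m(E) = sum_i (b_i - a_i).
  I_1 has length -29/4 - (-35/4) = 3/2.
  I_2 has length -9/4 - (-21/4) = 3.
  I_3 has length 5/4 - (-7/4) = 3.
  I_4 has length 9/2 - 3/2 = 3.
  I_5 has length 17/2 - 13/2 = 2.
Summing:
  m(E) = 3/2 + 3 + 3 + 3 + 2 = 25/2.

25/2


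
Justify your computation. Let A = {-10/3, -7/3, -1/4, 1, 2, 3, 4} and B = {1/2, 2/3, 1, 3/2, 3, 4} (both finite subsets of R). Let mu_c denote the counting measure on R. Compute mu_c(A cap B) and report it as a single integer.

Counting measure on a finite set equals cardinality. mu_c(A cap B) = |A cap B| (elements appearing in both).
Enumerating the elements of A that also lie in B gives 3 element(s).
So mu_c(A cap B) = 3.

3


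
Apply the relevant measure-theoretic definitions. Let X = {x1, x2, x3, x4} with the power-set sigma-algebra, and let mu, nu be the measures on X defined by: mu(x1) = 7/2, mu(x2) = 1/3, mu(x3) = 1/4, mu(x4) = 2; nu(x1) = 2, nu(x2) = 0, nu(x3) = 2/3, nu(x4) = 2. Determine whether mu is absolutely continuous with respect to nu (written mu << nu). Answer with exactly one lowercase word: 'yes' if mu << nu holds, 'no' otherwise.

mu << nu means: every nu-null measurable set is also mu-null; equivalently, for every atom x, if nu({x}) = 0 then mu({x}) = 0.
Checking each atom:
  x1: nu = 2 > 0 -> no constraint.
  x2: nu = 0, mu = 1/3 > 0 -> violates mu << nu.
  x3: nu = 2/3 > 0 -> no constraint.
  x4: nu = 2 > 0 -> no constraint.
The atom(s) x2 violate the condition (nu = 0 but mu > 0). Therefore mu is NOT absolutely continuous w.r.t. nu.

no


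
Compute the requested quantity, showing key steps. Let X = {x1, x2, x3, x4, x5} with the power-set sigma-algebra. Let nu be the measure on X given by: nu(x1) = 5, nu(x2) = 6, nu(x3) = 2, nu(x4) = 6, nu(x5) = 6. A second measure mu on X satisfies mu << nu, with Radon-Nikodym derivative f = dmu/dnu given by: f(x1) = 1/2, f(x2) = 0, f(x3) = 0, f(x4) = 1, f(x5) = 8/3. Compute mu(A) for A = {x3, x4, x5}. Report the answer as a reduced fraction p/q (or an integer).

By the defining property of the Radon-Nikodym derivative, for every measurable set A,
  mu(A) = integral_A f dnu.
Since nu is a discrete measure concentrated on the atoms of X, the integral over A reduces to the sum
  mu(A) = sum_{x in A} f(x) * nu({x}).
Computing each term:
  x3: f(x3) * nu(x3) = 0 * 2 = 0.
  x4: f(x4) * nu(x4) = 1 * 6 = 6.
  x5: f(x5) * nu(x5) = 8/3 * 6 = 16.
Summing: mu(A) = 0 + 6 + 16 = 22.

22


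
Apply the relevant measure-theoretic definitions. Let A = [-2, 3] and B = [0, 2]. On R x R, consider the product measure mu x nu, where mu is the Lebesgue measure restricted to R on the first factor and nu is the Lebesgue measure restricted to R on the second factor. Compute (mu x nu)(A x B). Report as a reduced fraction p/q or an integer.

For a measurable rectangle A x B, the product measure satisfies
  (mu x nu)(A x B) = mu(A) * nu(B).
  mu(A) = 5.
  nu(B) = 2.
  (mu x nu)(A x B) = 5 * 2 = 10.

10


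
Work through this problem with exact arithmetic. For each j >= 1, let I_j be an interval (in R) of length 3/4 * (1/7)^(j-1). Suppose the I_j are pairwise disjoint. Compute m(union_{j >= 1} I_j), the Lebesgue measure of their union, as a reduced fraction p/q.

By countable additivity of the Lebesgue measure on pairwise disjoint measurable sets,
  m(union_{j >= 1} I_j) = sum_{j >= 1} m(I_j) = sum_{j >= 1} a * r^(j-1),
  with a = 3/4 and r = 1/7.
Since 0 < r = 1/7 < 1, the geometric series converges:
  sum_{j >= 1} a * r^(j-1) = a / (1 - r).
  = 3/4 / (1 - 1/7)
  = 3/4 / (6/7)
  = 7/8.

7/8


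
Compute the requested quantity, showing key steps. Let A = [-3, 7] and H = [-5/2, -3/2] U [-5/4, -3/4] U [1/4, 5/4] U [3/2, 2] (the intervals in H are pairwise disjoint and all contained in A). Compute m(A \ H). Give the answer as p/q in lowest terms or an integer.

The ambient interval has length m(A) = 7 - (-3) = 10.
Since the holes are disjoint and sit inside A, by finite additivity
  m(H) = sum_i (b_i - a_i), and m(A \ H) = m(A) - m(H).
Computing the hole measures:
  m(H_1) = -3/2 - (-5/2) = 1.
  m(H_2) = -3/4 - (-5/4) = 1/2.
  m(H_3) = 5/4 - 1/4 = 1.
  m(H_4) = 2 - 3/2 = 1/2.
Summed: m(H) = 1 + 1/2 + 1 + 1/2 = 3.
So m(A \ H) = 10 - 3 = 7.

7


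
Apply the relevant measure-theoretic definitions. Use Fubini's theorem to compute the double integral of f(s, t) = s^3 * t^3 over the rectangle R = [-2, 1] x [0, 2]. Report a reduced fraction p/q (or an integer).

f(s, t) is a tensor product of a function of s and a function of t, and both factors are bounded continuous (hence Lebesgue integrable) on the rectangle, so Fubini's theorem applies:
  integral_R f d(m x m) = (integral_a1^b1 s^3 ds) * (integral_a2^b2 t^3 dt).
Inner integral in s: integral_{-2}^{1} s^3 ds = (1^4 - (-2)^4)/4
  = -15/4.
Inner integral in t: integral_{0}^{2} t^3 dt = (2^4 - 0^4)/4
  = 4.
Product: (-15/4) * (4) = -15.

-15


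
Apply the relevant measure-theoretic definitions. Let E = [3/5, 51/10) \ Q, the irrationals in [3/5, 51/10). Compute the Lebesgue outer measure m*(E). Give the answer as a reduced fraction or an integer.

The interval I = [3/5, 51/10) has m(I) = 51/10 - 3/5 = 9/2 (endpoints are measure-zero, so open/closed/half-open agree). Write I = (I cap Q) u (I \ Q). The rationals in I are countable, so m*(I cap Q) = 0 (cover each rational by intervals whose total length is arbitrarily small). By countable subadditivity m*(I) <= m*(I cap Q) + m*(I \ Q), hence m*(I \ Q) >= m(I) = 9/2. The reverse inequality m*(I \ Q) <= m*(I) = 9/2 is trivial since (I \ Q) is a subset of I. Therefore m*(I \ Q) = 9/2.

9/2


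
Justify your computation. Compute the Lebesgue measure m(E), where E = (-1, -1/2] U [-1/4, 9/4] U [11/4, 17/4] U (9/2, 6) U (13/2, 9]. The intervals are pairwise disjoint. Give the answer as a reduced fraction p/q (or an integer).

For pairwise disjoint intervals, m(union_i I_i) = sum_i m(I_i),
and m is invariant under swapping open/closed endpoints (single points have measure 0).
So m(E) = sum_i (b_i - a_i).
  I_1 has length -1/2 - (-1) = 1/2.
  I_2 has length 9/4 - (-1/4) = 5/2.
  I_3 has length 17/4 - 11/4 = 3/2.
  I_4 has length 6 - 9/2 = 3/2.
  I_5 has length 9 - 13/2 = 5/2.
Summing:
  m(E) = 1/2 + 5/2 + 3/2 + 3/2 + 5/2 = 17/2.

17/2


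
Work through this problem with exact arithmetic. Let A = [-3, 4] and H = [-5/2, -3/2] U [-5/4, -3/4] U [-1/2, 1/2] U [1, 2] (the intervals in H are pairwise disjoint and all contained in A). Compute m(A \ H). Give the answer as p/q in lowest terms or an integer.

The ambient interval has length m(A) = 4 - (-3) = 7.
Since the holes are disjoint and sit inside A, by finite additivity
  m(H) = sum_i (b_i - a_i), and m(A \ H) = m(A) - m(H).
Computing the hole measures:
  m(H_1) = -3/2 - (-5/2) = 1.
  m(H_2) = -3/4 - (-5/4) = 1/2.
  m(H_3) = 1/2 - (-1/2) = 1.
  m(H_4) = 2 - 1 = 1.
Summed: m(H) = 1 + 1/2 + 1 + 1 = 7/2.
So m(A \ H) = 7 - 7/2 = 7/2.

7/2


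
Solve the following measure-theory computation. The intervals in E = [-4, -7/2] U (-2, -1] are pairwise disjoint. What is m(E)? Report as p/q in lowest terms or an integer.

For pairwise disjoint intervals, m(union_i I_i) = sum_i m(I_i),
and m is invariant under swapping open/closed endpoints (single points have measure 0).
So m(E) = sum_i (b_i - a_i).
  I_1 has length -7/2 - (-4) = 1/2.
  I_2 has length -1 - (-2) = 1.
Summing:
  m(E) = 1/2 + 1 = 3/2.

3/2


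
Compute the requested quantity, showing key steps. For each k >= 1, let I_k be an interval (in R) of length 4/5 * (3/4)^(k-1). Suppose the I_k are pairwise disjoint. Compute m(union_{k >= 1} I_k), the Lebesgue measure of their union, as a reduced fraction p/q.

By countable additivity of the Lebesgue measure on pairwise disjoint measurable sets,
  m(union_{k >= 1} I_k) = sum_{k >= 1} m(I_k) = sum_{k >= 1} a * r^(k-1),
  with a = 4/5 and r = 3/4.
Since 0 < r = 3/4 < 1, the geometric series converges:
  sum_{k >= 1} a * r^(k-1) = a / (1 - r).
  = 4/5 / (1 - 3/4)
  = 4/5 / (1/4)
  = 16/5.

16/5


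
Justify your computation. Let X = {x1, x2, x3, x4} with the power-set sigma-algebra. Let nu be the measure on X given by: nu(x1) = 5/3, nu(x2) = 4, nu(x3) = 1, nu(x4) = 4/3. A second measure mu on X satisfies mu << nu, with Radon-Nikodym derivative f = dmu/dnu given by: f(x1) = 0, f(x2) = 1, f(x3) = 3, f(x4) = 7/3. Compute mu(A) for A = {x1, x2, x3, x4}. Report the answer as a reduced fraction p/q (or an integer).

By the defining property of the Radon-Nikodym derivative, for every measurable set A,
  mu(A) = integral_A f dnu.
Since nu is a discrete measure concentrated on the atoms of X, the integral over A reduces to the sum
  mu(A) = sum_{x in A} f(x) * nu({x}).
Computing each term:
  x1: f(x1) * nu(x1) = 0 * 5/3 = 0.
  x2: f(x2) * nu(x2) = 1 * 4 = 4.
  x3: f(x3) * nu(x3) = 3 * 1 = 3.
  x4: f(x4) * nu(x4) = 7/3 * 4/3 = 28/9.
Summing: mu(A) = 0 + 4 + 3 + 28/9 = 91/9.

91/9


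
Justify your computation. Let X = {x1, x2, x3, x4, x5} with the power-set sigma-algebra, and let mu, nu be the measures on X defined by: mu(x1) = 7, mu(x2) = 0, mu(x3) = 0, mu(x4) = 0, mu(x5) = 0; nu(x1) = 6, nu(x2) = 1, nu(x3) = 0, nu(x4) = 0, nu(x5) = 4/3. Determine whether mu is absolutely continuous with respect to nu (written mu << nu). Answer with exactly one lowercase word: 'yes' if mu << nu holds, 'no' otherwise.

mu << nu means: every nu-null measurable set is also mu-null; equivalently, for every atom x, if nu({x}) = 0 then mu({x}) = 0.
Checking each atom:
  x1: nu = 6 > 0 -> no constraint.
  x2: nu = 1 > 0 -> no constraint.
  x3: nu = 0, mu = 0 -> consistent with mu << nu.
  x4: nu = 0, mu = 0 -> consistent with mu << nu.
  x5: nu = 4/3 > 0 -> no constraint.
No atom violates the condition. Therefore mu << nu.

yes


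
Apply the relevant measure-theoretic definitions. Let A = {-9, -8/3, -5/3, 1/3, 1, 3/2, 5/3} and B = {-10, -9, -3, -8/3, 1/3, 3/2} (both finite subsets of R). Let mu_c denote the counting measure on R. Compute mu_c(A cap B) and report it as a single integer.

Counting measure on a finite set equals cardinality. mu_c(A cap B) = |A cap B| (elements appearing in both).
Enumerating the elements of A that also lie in B gives 4 element(s).
So mu_c(A cap B) = 4.

4


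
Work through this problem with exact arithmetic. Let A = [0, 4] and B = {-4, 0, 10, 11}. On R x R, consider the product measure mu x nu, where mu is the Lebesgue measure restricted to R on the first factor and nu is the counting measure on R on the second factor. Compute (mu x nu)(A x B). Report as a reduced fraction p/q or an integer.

For a measurable rectangle A x B, the product measure satisfies
  (mu x nu)(A x B) = mu(A) * nu(B).
  mu(A) = 4.
  nu(B) = 4.
  (mu x nu)(A x B) = 4 * 4 = 16.

16


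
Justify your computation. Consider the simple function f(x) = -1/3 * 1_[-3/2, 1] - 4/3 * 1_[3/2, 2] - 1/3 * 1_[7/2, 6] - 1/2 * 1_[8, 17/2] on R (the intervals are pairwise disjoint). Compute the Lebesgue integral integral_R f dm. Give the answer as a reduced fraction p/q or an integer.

For a simple function f = sum_i c_i * 1_{A_i} with disjoint A_i,
  integral f dm = sum_i c_i * m(A_i).
Lengths of the A_i:
  m(A_1) = 1 - (-3/2) = 5/2.
  m(A_2) = 2 - 3/2 = 1/2.
  m(A_3) = 6 - 7/2 = 5/2.
  m(A_4) = 17/2 - 8 = 1/2.
Contributions c_i * m(A_i):
  (-1/3) * (5/2) = -5/6.
  (-4/3) * (1/2) = -2/3.
  (-1/3) * (5/2) = -5/6.
  (-1/2) * (1/2) = -1/4.
Total: -5/6 - 2/3 - 5/6 - 1/4 = -31/12.

-31/12


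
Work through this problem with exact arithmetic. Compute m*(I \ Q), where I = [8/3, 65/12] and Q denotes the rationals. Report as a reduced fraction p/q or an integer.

The interval I = [8/3, 65/12] has m(I) = 65/12 - 8/3 = 11/4 (endpoints are measure-zero, so open/closed/half-open agree). Write I = (I cap Q) u (I \ Q). The rationals in I are countable, so m*(I cap Q) = 0 (cover each rational by intervals whose total length is arbitrarily small). By countable subadditivity m*(I) <= m*(I cap Q) + m*(I \ Q), hence m*(I \ Q) >= m(I) = 11/4. The reverse inequality m*(I \ Q) <= m*(I) = 11/4 is trivial since (I \ Q) is a subset of I. Therefore m*(I \ Q) = 11/4.

11/4


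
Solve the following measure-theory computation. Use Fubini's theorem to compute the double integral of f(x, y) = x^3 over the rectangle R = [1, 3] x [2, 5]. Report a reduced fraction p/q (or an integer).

f(x, y) is a tensor product of a function of x and a function of y, and both factors are bounded continuous (hence Lebesgue integrable) on the rectangle, so Fubini's theorem applies:
  integral_R f d(m x m) = (integral_a1^b1 x^3 dx) * (integral_a2^b2 1 dy).
Inner integral in x: integral_{1}^{3} x^3 dx = (3^4 - 1^4)/4
  = 20.
Inner integral in y: integral_{2}^{5} 1 dy = (5^1 - 2^1)/1
  = 3.
Product: (20) * (3) = 60.

60


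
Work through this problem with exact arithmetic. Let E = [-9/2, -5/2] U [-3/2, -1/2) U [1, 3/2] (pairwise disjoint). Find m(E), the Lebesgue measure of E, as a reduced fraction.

For pairwise disjoint intervals, m(union_i I_i) = sum_i m(I_i),
and m is invariant under swapping open/closed endpoints (single points have measure 0).
So m(E) = sum_i (b_i - a_i).
  I_1 has length -5/2 - (-9/2) = 2.
  I_2 has length -1/2 - (-3/2) = 1.
  I_3 has length 3/2 - 1 = 1/2.
Summing:
  m(E) = 2 + 1 + 1/2 = 7/2.

7/2


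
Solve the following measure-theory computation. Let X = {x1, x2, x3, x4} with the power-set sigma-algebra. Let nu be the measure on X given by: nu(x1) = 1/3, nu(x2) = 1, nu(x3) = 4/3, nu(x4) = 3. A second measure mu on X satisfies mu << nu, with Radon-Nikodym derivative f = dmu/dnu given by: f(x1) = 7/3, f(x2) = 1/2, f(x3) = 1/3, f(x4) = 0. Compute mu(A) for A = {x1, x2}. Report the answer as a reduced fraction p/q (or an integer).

By the defining property of the Radon-Nikodym derivative, for every measurable set A,
  mu(A) = integral_A f dnu.
Since nu is a discrete measure concentrated on the atoms of X, the integral over A reduces to the sum
  mu(A) = sum_{x in A} f(x) * nu({x}).
Computing each term:
  x1: f(x1) * nu(x1) = 7/3 * 1/3 = 7/9.
  x2: f(x2) * nu(x2) = 1/2 * 1 = 1/2.
Summing: mu(A) = 7/9 + 1/2 = 23/18.

23/18


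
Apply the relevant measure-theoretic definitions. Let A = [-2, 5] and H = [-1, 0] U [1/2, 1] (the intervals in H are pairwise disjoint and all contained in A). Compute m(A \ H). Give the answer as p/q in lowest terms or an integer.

The ambient interval has length m(A) = 5 - (-2) = 7.
Since the holes are disjoint and sit inside A, by finite additivity
  m(H) = sum_i (b_i - a_i), and m(A \ H) = m(A) - m(H).
Computing the hole measures:
  m(H_1) = 0 - (-1) = 1.
  m(H_2) = 1 - 1/2 = 1/2.
Summed: m(H) = 1 + 1/2 = 3/2.
So m(A \ H) = 7 - 3/2 = 11/2.

11/2


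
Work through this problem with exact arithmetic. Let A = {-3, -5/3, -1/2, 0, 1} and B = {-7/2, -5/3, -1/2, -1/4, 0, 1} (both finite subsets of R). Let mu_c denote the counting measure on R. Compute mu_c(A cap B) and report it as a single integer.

Counting measure on a finite set equals cardinality. mu_c(A cap B) = |A cap B| (elements appearing in both).
Enumerating the elements of A that also lie in B gives 4 element(s).
So mu_c(A cap B) = 4.

4


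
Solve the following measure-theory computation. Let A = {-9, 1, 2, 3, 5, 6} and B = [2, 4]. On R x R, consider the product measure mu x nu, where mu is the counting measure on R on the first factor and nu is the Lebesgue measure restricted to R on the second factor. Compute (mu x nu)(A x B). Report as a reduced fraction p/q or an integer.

For a measurable rectangle A x B, the product measure satisfies
  (mu x nu)(A x B) = mu(A) * nu(B).
  mu(A) = 6.
  nu(B) = 2.
  (mu x nu)(A x B) = 6 * 2 = 12.

12


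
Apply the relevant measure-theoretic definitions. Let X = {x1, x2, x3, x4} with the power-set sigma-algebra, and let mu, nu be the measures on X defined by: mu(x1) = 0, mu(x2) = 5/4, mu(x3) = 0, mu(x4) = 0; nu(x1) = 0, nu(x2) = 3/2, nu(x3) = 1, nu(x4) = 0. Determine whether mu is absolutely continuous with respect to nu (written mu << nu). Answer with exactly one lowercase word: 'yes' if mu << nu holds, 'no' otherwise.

mu << nu means: every nu-null measurable set is also mu-null; equivalently, for every atom x, if nu({x}) = 0 then mu({x}) = 0.
Checking each atom:
  x1: nu = 0, mu = 0 -> consistent with mu << nu.
  x2: nu = 3/2 > 0 -> no constraint.
  x3: nu = 1 > 0 -> no constraint.
  x4: nu = 0, mu = 0 -> consistent with mu << nu.
No atom violates the condition. Therefore mu << nu.

yes


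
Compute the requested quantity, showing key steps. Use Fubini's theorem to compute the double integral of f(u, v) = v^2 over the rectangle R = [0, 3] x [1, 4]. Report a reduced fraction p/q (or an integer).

f(u, v) is a tensor product of a function of u and a function of v, and both factors are bounded continuous (hence Lebesgue integrable) on the rectangle, so Fubini's theorem applies:
  integral_R f d(m x m) = (integral_a1^b1 1 du) * (integral_a2^b2 v^2 dv).
Inner integral in u: integral_{0}^{3} 1 du = (3^1 - 0^1)/1
  = 3.
Inner integral in v: integral_{1}^{4} v^2 dv = (4^3 - 1^3)/3
  = 21.
Product: (3) * (21) = 63.

63


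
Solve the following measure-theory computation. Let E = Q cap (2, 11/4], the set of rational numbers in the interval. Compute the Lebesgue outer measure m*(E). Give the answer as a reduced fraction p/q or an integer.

E = Q cap (2, 11/4] is a subset of Q, which is countable. Enumerate Q = {q_1, q_2, ...}; for any eps > 0, cover q_k by the open interval (q_k - eps/2^(k+1), q_k + eps/2^(k+1)), of length eps/2^k. The total cover length is sum_{k>=1} eps/2^k = eps. Hence m*(E) <= m*(Q) <= eps for every eps > 0, and since outer measure is non-negative, m*(E) = 0.

0


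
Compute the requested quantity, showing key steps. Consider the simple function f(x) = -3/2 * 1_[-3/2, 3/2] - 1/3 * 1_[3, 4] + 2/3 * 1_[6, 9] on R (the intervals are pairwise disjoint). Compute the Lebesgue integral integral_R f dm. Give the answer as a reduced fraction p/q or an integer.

For a simple function f = sum_i c_i * 1_{A_i} with disjoint A_i,
  integral f dm = sum_i c_i * m(A_i).
Lengths of the A_i:
  m(A_1) = 3/2 - (-3/2) = 3.
  m(A_2) = 4 - 3 = 1.
  m(A_3) = 9 - 6 = 3.
Contributions c_i * m(A_i):
  (-3/2) * (3) = -9/2.
  (-1/3) * (1) = -1/3.
  (2/3) * (3) = 2.
Total: -9/2 - 1/3 + 2 = -17/6.

-17/6


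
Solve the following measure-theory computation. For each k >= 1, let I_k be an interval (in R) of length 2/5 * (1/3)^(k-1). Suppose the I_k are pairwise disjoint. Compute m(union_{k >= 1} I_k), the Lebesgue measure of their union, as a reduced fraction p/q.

By countable additivity of the Lebesgue measure on pairwise disjoint measurable sets,
  m(union_{k >= 1} I_k) = sum_{k >= 1} m(I_k) = sum_{k >= 1} a * r^(k-1),
  with a = 2/5 and r = 1/3.
Since 0 < r = 1/3 < 1, the geometric series converges:
  sum_{k >= 1} a * r^(k-1) = a / (1 - r).
  = 2/5 / (1 - 1/3)
  = 2/5 / (2/3)
  = 3/5.

3/5


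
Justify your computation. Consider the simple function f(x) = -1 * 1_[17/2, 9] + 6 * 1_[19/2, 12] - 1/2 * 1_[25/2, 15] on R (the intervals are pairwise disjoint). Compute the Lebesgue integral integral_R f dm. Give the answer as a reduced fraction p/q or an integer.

For a simple function f = sum_i c_i * 1_{A_i} with disjoint A_i,
  integral f dm = sum_i c_i * m(A_i).
Lengths of the A_i:
  m(A_1) = 9 - 17/2 = 1/2.
  m(A_2) = 12 - 19/2 = 5/2.
  m(A_3) = 15 - 25/2 = 5/2.
Contributions c_i * m(A_i):
  (-1) * (1/2) = -1/2.
  (6) * (5/2) = 15.
  (-1/2) * (5/2) = -5/4.
Total: -1/2 + 15 - 5/4 = 53/4.

53/4


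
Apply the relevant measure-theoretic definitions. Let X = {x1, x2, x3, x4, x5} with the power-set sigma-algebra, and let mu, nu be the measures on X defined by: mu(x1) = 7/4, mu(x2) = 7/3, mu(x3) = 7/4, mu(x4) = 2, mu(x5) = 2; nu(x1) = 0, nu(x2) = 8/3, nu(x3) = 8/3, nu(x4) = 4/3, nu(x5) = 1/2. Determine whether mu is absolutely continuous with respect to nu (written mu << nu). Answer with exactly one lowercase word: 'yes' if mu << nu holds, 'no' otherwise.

mu << nu means: every nu-null measurable set is also mu-null; equivalently, for every atom x, if nu({x}) = 0 then mu({x}) = 0.
Checking each atom:
  x1: nu = 0, mu = 7/4 > 0 -> violates mu << nu.
  x2: nu = 8/3 > 0 -> no constraint.
  x3: nu = 8/3 > 0 -> no constraint.
  x4: nu = 4/3 > 0 -> no constraint.
  x5: nu = 1/2 > 0 -> no constraint.
The atom(s) x1 violate the condition (nu = 0 but mu > 0). Therefore mu is NOT absolutely continuous w.r.t. nu.

no


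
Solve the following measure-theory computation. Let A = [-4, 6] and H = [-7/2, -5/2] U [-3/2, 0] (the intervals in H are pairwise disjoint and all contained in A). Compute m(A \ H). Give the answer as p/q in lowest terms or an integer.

The ambient interval has length m(A) = 6 - (-4) = 10.
Since the holes are disjoint and sit inside A, by finite additivity
  m(H) = sum_i (b_i - a_i), and m(A \ H) = m(A) - m(H).
Computing the hole measures:
  m(H_1) = -5/2 - (-7/2) = 1.
  m(H_2) = 0 - (-3/2) = 3/2.
Summed: m(H) = 1 + 3/2 = 5/2.
So m(A \ H) = 10 - 5/2 = 15/2.

15/2


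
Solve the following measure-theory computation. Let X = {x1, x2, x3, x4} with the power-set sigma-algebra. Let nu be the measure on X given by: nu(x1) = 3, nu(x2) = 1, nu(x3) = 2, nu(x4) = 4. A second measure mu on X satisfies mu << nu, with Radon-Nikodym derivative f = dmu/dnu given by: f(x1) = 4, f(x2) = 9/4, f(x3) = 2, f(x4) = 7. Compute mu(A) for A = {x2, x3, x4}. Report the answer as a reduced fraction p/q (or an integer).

By the defining property of the Radon-Nikodym derivative, for every measurable set A,
  mu(A) = integral_A f dnu.
Since nu is a discrete measure concentrated on the atoms of X, the integral over A reduces to the sum
  mu(A) = sum_{x in A} f(x) * nu({x}).
Computing each term:
  x2: f(x2) * nu(x2) = 9/4 * 1 = 9/4.
  x3: f(x3) * nu(x3) = 2 * 2 = 4.
  x4: f(x4) * nu(x4) = 7 * 4 = 28.
Summing: mu(A) = 9/4 + 4 + 28 = 137/4.

137/4


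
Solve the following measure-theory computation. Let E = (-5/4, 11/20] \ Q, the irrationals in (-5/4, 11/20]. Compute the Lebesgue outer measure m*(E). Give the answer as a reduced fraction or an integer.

The interval I = (-5/4, 11/20] has m(I) = 11/20 - (-5/4) = 9/5 (endpoints are measure-zero, so open/closed/half-open agree). Write I = (I cap Q) u (I \ Q). The rationals in I are countable, so m*(I cap Q) = 0 (cover each rational by intervals whose total length is arbitrarily small). By countable subadditivity m*(I) <= m*(I cap Q) + m*(I \ Q), hence m*(I \ Q) >= m(I) = 9/5. The reverse inequality m*(I \ Q) <= m*(I) = 9/5 is trivial since (I \ Q) is a subset of I. Therefore m*(I \ Q) = 9/5.

9/5


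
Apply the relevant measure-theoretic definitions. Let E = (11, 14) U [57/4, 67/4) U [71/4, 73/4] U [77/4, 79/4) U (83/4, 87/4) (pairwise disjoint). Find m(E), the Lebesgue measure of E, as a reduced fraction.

For pairwise disjoint intervals, m(union_i I_i) = sum_i m(I_i),
and m is invariant under swapping open/closed endpoints (single points have measure 0).
So m(E) = sum_i (b_i - a_i).
  I_1 has length 14 - 11 = 3.
  I_2 has length 67/4 - 57/4 = 5/2.
  I_3 has length 73/4 - 71/4 = 1/2.
  I_4 has length 79/4 - 77/4 = 1/2.
  I_5 has length 87/4 - 83/4 = 1.
Summing:
  m(E) = 3 + 5/2 + 1/2 + 1/2 + 1 = 15/2.

15/2
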